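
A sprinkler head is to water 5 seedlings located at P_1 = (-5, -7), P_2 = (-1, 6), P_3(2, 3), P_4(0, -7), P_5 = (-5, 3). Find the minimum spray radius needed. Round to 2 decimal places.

By Welzl's lemma the MEC is supported by two points (diametrically opposite) or three points (on a circumcircle).
The minimum enclosing circle is determined by three boundary points: P_1, P_2, P_4.
Their circumcentre is (-2.5, -17/26) with r² = 15725/338.
The farthest remaining point P_3 is at distance² 11357/338 ≤ 15725/338.
r = √(15725/338) ≈ 6.82.

6.82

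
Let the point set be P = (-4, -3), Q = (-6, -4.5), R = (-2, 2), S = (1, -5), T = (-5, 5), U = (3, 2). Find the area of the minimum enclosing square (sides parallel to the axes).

100

The bounding box has width 9 and height 10.
An axis-aligned square enclosing the set must have side ≥ max(width, height).
So the minimum side is max(9, 10) = 10.
Area = 10² = 100.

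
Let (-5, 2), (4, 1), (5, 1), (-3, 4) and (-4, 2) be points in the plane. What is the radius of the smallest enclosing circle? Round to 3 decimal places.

5.025

The minimum enclosing circle of a finite set is fixed by two of the points (as a diameter) or three (as a circumcircle).
The farthest pair is (-5, 2)–(5, 1) with squared distance 101. The circle on this segment as diameter has centre (0, 1.5) and r² = 101/4 = 25.25.
Check (4, 1): distance² to centre = 16.25 ≤ 25.25, so it lies inside.
All remaining points lie in this disk, and no smaller disk contains both endpoints, so this is the minimum enclosing circle.
r = √(25.25) ≈ 5.025.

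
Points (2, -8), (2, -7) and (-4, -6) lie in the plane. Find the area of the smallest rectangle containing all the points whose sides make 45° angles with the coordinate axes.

20

In coordinates u = x + y, v = x − y the rectangle is axis-aligned; the map (x,y)→(u,v) scales areas by 2.
u-values: -6, -5, -10; range = -5 − (-10) = 5.
v-values: 10, 9, 2; range = 10 − 2 = 8.
Area = (5 × 8) / 2 = 20.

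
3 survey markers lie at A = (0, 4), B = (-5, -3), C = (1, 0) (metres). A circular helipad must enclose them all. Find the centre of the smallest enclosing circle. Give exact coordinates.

Side lengths²: AB² = 74, AC² = 17, BC² = 45.
Since AB² = 74 ≥ 45 + 17 = 62, the angle opposite AB is not acute, so the smallest enclosing circle has AB as diameter.
Centre = midpoint of AB = (-2.5, 0.5), r² = 74/4 = 18.5.
Centre = (-2.5, 0.5).

(-2.5, 0.5)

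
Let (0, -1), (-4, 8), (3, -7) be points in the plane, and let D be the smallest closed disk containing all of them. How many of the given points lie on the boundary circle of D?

Call the three points A, B, C in the order given.
Side lengths²: AB² = 97, AC² = 45, BC² = 274.
Since BC² = 274 ≥ 97 + 45 = 142, the angle opposite BC is not acute, so the smallest enclosing circle has BC as diameter.
Centre = midpoint of BC = (-0.5, 0.5), r² = 274/4 = 68.5.
The points at distance exactly r from the centre are (-4, 8), (3, -7) — 2 points.

2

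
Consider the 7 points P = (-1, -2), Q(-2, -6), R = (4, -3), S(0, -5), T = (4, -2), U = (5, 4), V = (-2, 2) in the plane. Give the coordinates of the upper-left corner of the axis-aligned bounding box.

x-range [-2, 5], y-range [-6, 4].
The upper-left corner is (-2, 4).

(-2, 4)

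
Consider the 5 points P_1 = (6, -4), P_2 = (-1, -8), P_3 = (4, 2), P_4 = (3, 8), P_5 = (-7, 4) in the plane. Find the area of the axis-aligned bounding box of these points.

208

x ranges over [-7, 6], width 13.
y ranges over [-8, 8], height 16.
Area = 13 × 16 = 208.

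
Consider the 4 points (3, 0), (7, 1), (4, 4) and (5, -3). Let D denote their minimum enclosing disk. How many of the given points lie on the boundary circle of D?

By Welzl's lemma the MEC is supported by two points (diametrically opposite) or three points (on a circumcircle).
The farthest pair is (4, 4)–(5, -3) with squared distance 50. The circle on this segment as diameter has centre (4.5, 0.5) and r² = 50/4 = 12.5.
Check (3, 0): distance² to centre = 2.5 ≤ 12.5, so it lies inside.
All remaining points lie in this disk, and no smaller disk contains both endpoints, so this is the minimum enclosing circle.
The points at distance exactly r from the centre are (4, 4), (5, -3) — 2 points.

2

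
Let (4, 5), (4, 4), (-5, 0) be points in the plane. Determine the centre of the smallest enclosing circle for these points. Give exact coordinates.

(-0.5, 2.5)

Call the three points A, B, C in the order given.
Side lengths²: AB² = 1, AC² = 106, BC² = 97.
Since AC² = 106 ≥ 97 + 1 = 98, the angle opposite AC is not acute, so the smallest enclosing circle has AC as diameter.
Centre = midpoint of AC = (-0.5, 2.5), r² = 106/4 = 26.5.
Centre = (-0.5, 2.5).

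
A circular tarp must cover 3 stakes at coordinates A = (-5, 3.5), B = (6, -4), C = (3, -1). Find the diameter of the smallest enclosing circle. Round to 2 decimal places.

Side lengths²: AB² = 177.25, AC² = 84.25, BC² = 18.
Since AB² = 177.25 ≥ 84.25 + 18 = 102.25, the angle opposite AB is not acute, so the smallest enclosing circle has AB as diameter.
Centre = midpoint of AB = (0.5, -0.25), r² = 177.25/4 = 44.3125.
Diameter = 2r = 2√(44.3125) ≈ 13.31.

13.31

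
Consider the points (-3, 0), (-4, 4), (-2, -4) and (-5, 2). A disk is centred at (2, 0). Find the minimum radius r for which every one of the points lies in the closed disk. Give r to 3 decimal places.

The required radius is the distance from (2, 0) to the farthest point.
Squared distances: 25, 52, 32, 53.
Maximum is 53, attained at (-5, 2).
r = √53 ≈ 7.280.

7.280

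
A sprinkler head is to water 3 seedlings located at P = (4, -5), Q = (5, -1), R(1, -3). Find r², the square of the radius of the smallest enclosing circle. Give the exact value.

1105/196

Side lengths²: PQ² = 17, PR² = 13, QR² = 20.
Since QR² = 20 < 17 + 13 = 30, the triangle is acute, so the smallest enclosing circle is the circumcircle.
Circumcentre = (47/14, -19/7), r² = 1105/196.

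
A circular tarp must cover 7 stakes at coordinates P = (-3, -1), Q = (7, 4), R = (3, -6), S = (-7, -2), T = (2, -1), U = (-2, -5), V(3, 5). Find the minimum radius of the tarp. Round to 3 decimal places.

7.616

The farthest pair is Q–S with squared distance 232. The circle on this segment as diameter has centre (0, 1) and r² = 232/4 = 58.
Check P: distance² to centre = 13 ≤ 58, so it lies inside.
All remaining points lie in this disk, and no smaller disk contains both endpoints, so this is the minimum enclosing circle.
r = √58 ≈ 7.616.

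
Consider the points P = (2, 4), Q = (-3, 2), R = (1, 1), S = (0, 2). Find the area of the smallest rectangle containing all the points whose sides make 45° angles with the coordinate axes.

17.5

In coordinates u = x + y, v = x − y the rectangle is axis-aligned; the map (x,y)→(u,v) scales areas by 2.
u-values: 6, -1, 2, 2; range = 6 − (-1) = 7.
v-values: -2, -5, 0, -2; range = 0 − (-5) = 5.
Area = (7 × 5) / 2 = 17.5.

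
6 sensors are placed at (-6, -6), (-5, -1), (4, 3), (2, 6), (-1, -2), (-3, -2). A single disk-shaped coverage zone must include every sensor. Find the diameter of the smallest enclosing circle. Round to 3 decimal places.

By Welzl's lemma the MEC is supported by two points (diametrically opposite) or three points (on a circumcircle).
The farthest pair is (-6, -6)–(2, 6) with squared distance 208. The circle on this segment as diameter has centre (-2, 0) and r² = 208/4 = 52.
Check (-5, -1): distance² to centre = 10 ≤ 52, so it lies inside.
All remaining points lie in this disk, and no smaller disk contains both endpoints, so this is the minimum enclosing circle.
Diameter = 2r = 2√52 ≈ 14.422.

14.422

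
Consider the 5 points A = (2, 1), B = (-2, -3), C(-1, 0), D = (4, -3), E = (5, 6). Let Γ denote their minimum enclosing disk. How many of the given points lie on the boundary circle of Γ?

2

The minimum enclosing circle of a finite set is fixed by two of the points (as a diameter) or three (as a circumcircle).
The farthest pair is B–E with squared distance 130. The circle on this segment as diameter has centre (1.5, 1.5) and r² = 130/4 = 32.5.
Check A: distance² to centre = 0.5 ≤ 32.5, so it lies inside.
All remaining points lie in this disk, and no smaller disk contains both endpoints, so this is the minimum enclosing circle.
The points at distance exactly r from the centre are B, E — 2 points.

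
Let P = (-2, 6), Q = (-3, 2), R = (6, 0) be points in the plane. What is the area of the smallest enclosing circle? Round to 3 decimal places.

Side lengths²: PQ² = 17, PR² = 100, QR² = 85.
Since PR² = 100 < 85 + 17 = 102, the triangle is acute, so the smallest enclosing circle is the circumcircle.
Circumcentre = (73/38, 55/19), r² = 36125/1444.
Area = π·r² = π·36125/1444 ≈ 78.594.

78.594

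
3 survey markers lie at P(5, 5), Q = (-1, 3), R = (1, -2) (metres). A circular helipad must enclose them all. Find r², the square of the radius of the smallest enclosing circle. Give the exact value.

Side lengths²: PQ² = 40, PR² = 65, QR² = 29.
Since PR² = 65 < 40 + 29 = 69, the triangle is acute, so the smallest enclosing circle is the circumcircle.
Circumcentre = (95/34, 55/34), r² = 9425/578.

9425/578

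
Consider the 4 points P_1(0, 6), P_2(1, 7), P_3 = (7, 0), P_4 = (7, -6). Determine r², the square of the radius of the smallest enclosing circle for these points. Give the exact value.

The minimum enclosing circle of a finite set is fixed by two of the points (as a diameter) or three (as a circumcircle).
The farthest pair is P_2–P_4 with squared distance 205. The circle on this segment as diameter has centre (4, 0.5) and r² = 205/4 = 51.25.
Check P_1: distance² to centre = 46.25 ≤ 51.25, so it lies inside.
All remaining points lie in this disk, and no smaller disk contains both endpoints, so this is the minimum enclosing circle.

51.25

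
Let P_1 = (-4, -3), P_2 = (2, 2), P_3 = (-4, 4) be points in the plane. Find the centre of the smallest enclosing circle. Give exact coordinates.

Side lengths²: P_1P_2² = 61, P_1P_3² = 49, P_2P_3² = 40.
Since P_1P_2² = 61 < 49 + 40 = 89, the triangle is acute, so the smallest enclosing circle is the circumcircle.
Circumcentre = (-11/6, 0.5), r² = 305/18.
Centre = (-11/6, 0.5).

(-11/6, 0.5)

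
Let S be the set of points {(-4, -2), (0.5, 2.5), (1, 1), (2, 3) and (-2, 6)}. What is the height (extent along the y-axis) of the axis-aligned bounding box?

8

max y = 6, min y = -2, so height = 8.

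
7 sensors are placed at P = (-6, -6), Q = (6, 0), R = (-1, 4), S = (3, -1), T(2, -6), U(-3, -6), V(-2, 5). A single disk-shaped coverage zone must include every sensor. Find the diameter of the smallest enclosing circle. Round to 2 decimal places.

The minimum enclosing circle of a finite set is fixed by two of the points (as a diameter) or three (as a circumcircle).
The minimum enclosing circle is determined by three boundary points: P, Q, V.
Their circumcentre is (-23/36, -31/18) with r² = 60965/1296.
The farthest remaining point R is at distance² 42605/1296 ≤ 60965/1296.
Diameter = 2r = 2√(60965/1296) ≈ 13.72.

13.72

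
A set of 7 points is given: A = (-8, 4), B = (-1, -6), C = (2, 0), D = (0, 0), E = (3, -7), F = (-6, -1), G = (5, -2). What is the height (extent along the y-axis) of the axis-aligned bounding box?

11

max y = 4, min y = -7, so height = 11.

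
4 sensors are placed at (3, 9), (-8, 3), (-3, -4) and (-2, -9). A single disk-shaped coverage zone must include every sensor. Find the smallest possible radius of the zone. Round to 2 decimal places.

A smallest enclosing disk is always determined by at most three of the input points on its boundary.
The farthest pair is (3, 9)–(-2, -9) with squared distance 349. The circle on this segment as diameter has centre (0.5, 0) and r² = 349/4 = 87.25.
Check (-8, 3): distance² to centre = 81.25 ≤ 87.25, so it lies inside.
All remaining points lie in this disk, and no smaller disk contains both endpoints, so this is the minimum enclosing circle.
r = √(87.25) ≈ 9.34.

9.34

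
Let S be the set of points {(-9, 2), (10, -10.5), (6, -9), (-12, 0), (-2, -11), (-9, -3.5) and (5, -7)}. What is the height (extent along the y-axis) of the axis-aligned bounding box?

max y = 2, min y = -11, so height = 13.

13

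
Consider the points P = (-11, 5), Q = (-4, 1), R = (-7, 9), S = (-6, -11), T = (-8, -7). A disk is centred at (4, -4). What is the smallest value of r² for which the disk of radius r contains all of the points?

The required radius is the distance from (4, -4) to the farthest point.
Squared distances: 306, 89, 290, 149, 153.
Maximum is 306, attained at P.

306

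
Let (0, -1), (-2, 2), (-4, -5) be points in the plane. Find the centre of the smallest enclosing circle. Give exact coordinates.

Call the three points A, B, C in the order given.
Side lengths²: AB² = 13, AC² = 32, BC² = 53.
Since BC² = 53 ≥ 32 + 13 = 45, the angle opposite BC is not acute, so the smallest enclosing circle has BC as diameter.
Centre = midpoint of BC = (-3, -1.5), r² = 53/4 = 13.25.
Centre = (-3, -1.5).

(-3, -1.5)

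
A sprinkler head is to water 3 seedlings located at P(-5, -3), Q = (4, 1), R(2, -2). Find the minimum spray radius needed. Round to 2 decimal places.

4.92

Side lengths²: PQ² = 97, PR² = 50, QR² = 13.
Since PQ² = 97 ≥ 50 + 13 = 63, the angle opposite PQ is not acute, so the smallest enclosing circle has PQ as diameter.
Centre = midpoint of PQ = (-0.5, -1), r² = 97/4 = 24.25.
r = √(24.25) ≈ 4.92.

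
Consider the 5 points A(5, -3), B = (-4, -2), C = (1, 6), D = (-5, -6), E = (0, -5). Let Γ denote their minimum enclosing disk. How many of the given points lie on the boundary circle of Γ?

3

A smallest enclosing disk is always determined by at most three of the input points on its boundary.
The minimum enclosing circle is determined by three boundary points: A, C, D.
Their circumcentre is (-21/17, -13/34) with r² = 52865/1156.
The farthest remaining point E is at distance² 26413/1156 ≤ 52865/1156.
The points at distance exactly r from the centre are A, C, D — 3 points.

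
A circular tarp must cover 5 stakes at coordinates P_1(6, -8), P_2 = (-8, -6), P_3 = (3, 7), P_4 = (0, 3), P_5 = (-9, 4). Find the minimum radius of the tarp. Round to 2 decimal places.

9.62

By Welzl's lemma the MEC is supported by two points (diametrically opposite) or three points (on a circumcircle).
The minimum enclosing circle is determined by three boundary points: P_1, P_3, P_5.
Their circumcentre is (-17/14, -23/14) with r² = 9061/98.
The farthest remaining point P_2 is at distance² 6373/98 ≤ 9061/98.
r = √(9061/98) ≈ 9.62.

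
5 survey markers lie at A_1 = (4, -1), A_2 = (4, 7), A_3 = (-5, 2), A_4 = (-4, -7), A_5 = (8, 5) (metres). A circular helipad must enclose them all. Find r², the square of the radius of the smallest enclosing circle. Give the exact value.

The minimum enclosing circle of a finite set is fixed by two of the points (as a diameter) or three (as a circumcircle).
The farthest pair is A_4–A_5 with squared distance 288. The circle on this segment as diameter has centre (2, -1) and r² = 288/4 = 72.
Check A_1: distance² to centre = 4 ≤ 72, so it lies inside.
All remaining points lie in this disk, and no smaller disk contains both endpoints, so this is the minimum enclosing circle.

72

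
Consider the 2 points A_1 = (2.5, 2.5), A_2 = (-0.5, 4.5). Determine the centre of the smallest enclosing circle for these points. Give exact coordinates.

The smallest circle enclosing two points has them as diameter endpoints.
Centre = midpoint = (1, 3.5); r² = |A_1A_2|²/4 = 13/4 = 3.25.
Centre = (1, 3.5).

(1, 3.5)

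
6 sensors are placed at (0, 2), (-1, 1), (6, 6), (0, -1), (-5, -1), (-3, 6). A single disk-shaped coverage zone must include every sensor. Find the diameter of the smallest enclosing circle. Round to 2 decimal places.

13.04

A smallest enclosing disk is always determined by at most three of the input points on its boundary.
The farthest pair is (6, 6)–(-5, -1) with squared distance 170. The circle on this segment as diameter has centre (0.5, 2.5) and r² = 170/4 = 42.5.
Check (0, 2): distance² to centre = 0.5 ≤ 42.5, so it lies inside.
All remaining points lie in this disk, and no smaller disk contains both endpoints, so this is the minimum enclosing circle.
Diameter = 2r = 2√(42.5) ≈ 13.04.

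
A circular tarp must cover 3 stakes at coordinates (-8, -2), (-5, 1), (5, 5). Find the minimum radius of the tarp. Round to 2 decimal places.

Call the three points A, B, C in the order given.
Side lengths²: AB² = 18, AC² = 218, BC² = 116.
Since AC² = 218 ≥ 116 + 18 = 134, the angle opposite AC is not acute, so the smallest enclosing circle has AC as diameter.
Centre = midpoint of AC = (-1.5, 1.5), r² = 218/4 = 54.5.
r = √(54.5) ≈ 7.38.

7.38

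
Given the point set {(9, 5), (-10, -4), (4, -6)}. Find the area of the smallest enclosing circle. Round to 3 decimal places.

347.146

Call the three points A, B, C in the order given.
Side lengths²: AB² = 442, AC² = 146, BC² = 200.
Since AB² = 442 ≥ 200 + 146 = 346, the angle opposite AB is not acute, so the smallest enclosing circle has AB as diameter.
Centre = midpoint of AB = (-0.5, 0.5), r² = 442/4 = 110.5.
Area = π·r² = π·110.5 ≈ 347.146.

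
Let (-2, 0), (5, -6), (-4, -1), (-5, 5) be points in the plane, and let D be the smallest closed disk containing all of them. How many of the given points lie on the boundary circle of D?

The farthest pair is (5, -6)–(-5, 5) with squared distance 221. The circle on this segment as diameter has centre (0, -0.5) and r² = 221/4 = 55.25.
Check (-2, 0): distance² to centre = 4.25 ≤ 55.25, so it lies inside.
All remaining points lie in this disk, and no smaller disk contains both endpoints, so this is the minimum enclosing circle.
The points at distance exactly r from the centre are (5, -6), (-5, 5) — 2 points.

2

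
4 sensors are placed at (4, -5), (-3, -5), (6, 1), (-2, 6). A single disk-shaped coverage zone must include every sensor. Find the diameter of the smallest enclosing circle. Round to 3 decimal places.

The minimum enclosing circle of a finite set is fixed by two of the points (as a diameter) or three (as a circumcircle).
The minimum enclosing circle is determined by three boundary points: (4, -5), (-3, -5), (-2, 6).
Their circumcentre is (0.5, 5/22) with r² = 9577/242.
The farthest remaining point (6, 1) is at distance² 7465/242 ≤ 9577/242.
Diameter = 2r = 2√(9577/242) ≈ 12.582.

12.582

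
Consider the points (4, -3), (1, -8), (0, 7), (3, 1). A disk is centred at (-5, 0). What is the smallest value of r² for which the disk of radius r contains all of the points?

100

The required radius is the distance from (-5, 0) to the farthest point.
Squared distances: 90, 100, 74, 65.
Maximum is 100, attained at (1, -8).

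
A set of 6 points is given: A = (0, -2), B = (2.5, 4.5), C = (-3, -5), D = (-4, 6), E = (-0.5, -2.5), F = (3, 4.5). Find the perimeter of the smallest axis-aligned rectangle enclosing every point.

Width = max x − min x = 3 − (-4) = 7.
Height = max y − min y = 6 − (-5) = 11.
Perimeter = 2(7 + 11) = 36.

36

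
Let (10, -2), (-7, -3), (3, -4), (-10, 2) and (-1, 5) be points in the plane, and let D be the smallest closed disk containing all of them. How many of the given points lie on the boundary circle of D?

The farthest pair is (10, -2)–(-10, 2) with squared distance 416. The circle on this segment as diameter has centre (0, 0) and r² = 416/4 = 104.
Check (-7, -3): distance² to centre = 58 ≤ 104, so it lies inside.
All remaining points lie in this disk, and no smaller disk contains both endpoints, so this is the minimum enclosing circle.
The points at distance exactly r from the centre are (10, -2), (-10, 2) — 2 points.

2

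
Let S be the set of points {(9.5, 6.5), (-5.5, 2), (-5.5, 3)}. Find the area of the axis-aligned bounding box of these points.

x ranges over [-5.5, 9.5], width 15.
y ranges over [2, 6.5], height 4.5.
Area = 15 × 4.5 = 67.5.

67.5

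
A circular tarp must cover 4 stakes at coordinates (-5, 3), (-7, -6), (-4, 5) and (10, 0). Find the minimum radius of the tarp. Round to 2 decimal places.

9.04

A smallest enclosing disk is always determined by at most three of the input points on its boundary.
The minimum enclosing circle is determined by three boundary points: (-7, -6), (-4, 5), (10, 0).
Their circumcentre is (33/26, -61/26) with r² = 2125/26.
The farthest remaining point (-5, 3) is at distance² 1765/26 ≤ 2125/26.
r = √(2125/26) ≈ 9.04.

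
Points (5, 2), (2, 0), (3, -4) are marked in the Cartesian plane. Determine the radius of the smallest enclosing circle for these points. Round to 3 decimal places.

3.162

Call the three points A, B, C in the order given.
Side lengths²: AB² = 13, AC² = 40, BC² = 17.
Since AC² = 40 ≥ 17 + 13 = 30, the angle opposite AC is not acute, so the smallest enclosing circle has AC as diameter.
Centre = midpoint of AC = (4, -1), r² = 40/4 = 10.
r = √10 ≈ 3.162.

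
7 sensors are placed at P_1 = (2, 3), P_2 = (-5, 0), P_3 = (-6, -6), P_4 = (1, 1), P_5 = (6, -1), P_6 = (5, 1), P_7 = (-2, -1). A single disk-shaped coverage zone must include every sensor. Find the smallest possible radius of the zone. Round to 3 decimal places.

A smallest enclosing disk is always determined by at most three of the input points on its boundary.
The minimum enclosing circle is determined by three boundary points: P_3, P_5, P_6.
Their circumcentre is (-15/58, -167/58) with r² = 71825/1682.
The farthest remaining point P_1 is at distance² 66721/1682 ≤ 71825/1682.
r = √(71825/1682) ≈ 6.535.

6.535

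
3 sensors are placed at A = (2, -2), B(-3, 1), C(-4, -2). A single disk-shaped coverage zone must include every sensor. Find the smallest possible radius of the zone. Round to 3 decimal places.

Side lengths²: AB² = 34, AC² = 36, BC² = 10.
Since AC² = 36 < 34 + 10 = 44, the triangle is acute, so the smallest enclosing circle is the circumcircle.
Circumcentre = (-1, -4/3), r² = 85/9.
r = √(85/9) ≈ 3.073.

3.073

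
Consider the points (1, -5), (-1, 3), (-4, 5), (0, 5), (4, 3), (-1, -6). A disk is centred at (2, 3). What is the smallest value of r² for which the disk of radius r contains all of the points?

90

The required radius is the distance from (2, 3) to the farthest point.
Squared distances: 65, 9, 40, 8, 4, 90.
Maximum is 90, attained at (-1, -6).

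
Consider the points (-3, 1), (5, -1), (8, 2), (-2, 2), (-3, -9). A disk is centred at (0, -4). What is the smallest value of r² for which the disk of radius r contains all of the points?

The required radius is the distance from (0, -4) to the farthest point.
Squared distances: 34, 34, 100, 40, 34.
Maximum is 100, attained at (8, 2).

100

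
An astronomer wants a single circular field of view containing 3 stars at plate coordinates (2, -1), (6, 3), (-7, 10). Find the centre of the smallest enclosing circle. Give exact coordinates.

Call the three points A, B, C in the order given.
Side lengths²: AB² = 32, AC² = 202, BC² = 218.
Since BC² = 218 < 202 + 32 = 234, the triangle is acute, so the smallest enclosing circle is the circumcircle.
Circumcentre = (-0.85, 5.85), r² = 55.045.
Centre = (-0.85, 5.85).

(-0.85, 5.85)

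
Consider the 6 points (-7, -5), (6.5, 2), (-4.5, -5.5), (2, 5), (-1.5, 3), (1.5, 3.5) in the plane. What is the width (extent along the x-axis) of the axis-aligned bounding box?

max x = 6.5, min x = -7, so width = 13.5.

13.5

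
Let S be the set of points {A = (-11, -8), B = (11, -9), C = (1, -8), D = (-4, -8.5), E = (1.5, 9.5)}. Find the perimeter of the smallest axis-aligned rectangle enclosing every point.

81

Width = max x − min x = 11 − (-11) = 22.
Height = max y − min y = 9.5 − (-9) = 18.5.
Perimeter = 2(22 + 18.5) = 81.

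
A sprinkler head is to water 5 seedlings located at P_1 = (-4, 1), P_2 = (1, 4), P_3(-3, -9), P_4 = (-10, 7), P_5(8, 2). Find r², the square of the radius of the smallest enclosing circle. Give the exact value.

The minimum enclosing circle is determined by three boundary points: P_3, P_4, P_5.
Their circumcentre is (-91/46, 45/46) with r² = 106445/1058.
The farthest remaining point P_2 is at distance² 19045/1058 ≤ 106445/1058.

106445/1058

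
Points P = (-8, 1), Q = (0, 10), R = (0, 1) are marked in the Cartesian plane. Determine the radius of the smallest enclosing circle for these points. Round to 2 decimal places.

Side lengths²: PQ² = 145, PR² = 64, QR² = 81.
Since PQ² = 145 ≥ 81 + 64 = 145, the angle opposite PQ is not acute, so the smallest enclosing circle has PQ as diameter.
Centre = midpoint of PQ = (-4, 5.5), r² = 145/4 = 36.25.
r = √(36.25) ≈ 6.02.

6.02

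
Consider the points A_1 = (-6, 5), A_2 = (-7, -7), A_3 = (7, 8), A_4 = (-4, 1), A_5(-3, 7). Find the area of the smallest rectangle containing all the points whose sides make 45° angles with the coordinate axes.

159.5

In coordinates u = x + y, v = x − y the rectangle is axis-aligned; the map (x,y)→(u,v) scales areas by 2.
u-values: -1, -14, 15, -3, 4; range = 15 − (-14) = 29.
v-values: -11, 0, -1, -5, -10; range = 0 − (-11) = 11.
Area = (29 × 11) / 2 = 159.5.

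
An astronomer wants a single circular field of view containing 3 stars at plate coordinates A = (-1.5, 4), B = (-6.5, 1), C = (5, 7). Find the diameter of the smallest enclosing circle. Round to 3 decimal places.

Side lengths²: AB² = 34, AC² = 51.25, BC² = 168.25.
Since BC² = 168.25 ≥ 51.25 + 34 = 85.25, the angle opposite BC is not acute, so the smallest enclosing circle has BC as diameter.
Centre = midpoint of BC = (-0.75, 4), r² = 168.25/4 = 42.0625.
Diameter = 2r = 2√(42.0625) ≈ 12.971.

12.971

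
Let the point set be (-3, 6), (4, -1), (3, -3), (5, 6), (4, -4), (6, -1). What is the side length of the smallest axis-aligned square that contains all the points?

10

The bounding box has width 9 and height 10.
An axis-aligned square enclosing the set must have side ≥ max(width, height).
So the minimum side is max(9, 10) = 10.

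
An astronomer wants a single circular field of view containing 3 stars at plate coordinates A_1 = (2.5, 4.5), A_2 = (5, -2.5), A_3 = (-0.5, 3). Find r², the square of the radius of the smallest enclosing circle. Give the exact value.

Side lengths²: A_1A_2² = 55.25, A_1A_3² = 11.25, A_2A_3² = 60.5.
Since A_2A_3² = 60.5 < 55.25 + 11.25 = 66.5, the triangle is acute, so the smallest enclosing circle is the circumcircle.
Circumcentre = (31/12, 7/12), r² = 1105/72.

1105/72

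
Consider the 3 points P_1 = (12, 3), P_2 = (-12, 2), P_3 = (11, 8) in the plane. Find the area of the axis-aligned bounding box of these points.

x ranges over [-12, 12], width 24.
y ranges over [2, 8], height 6.
Area = 24 × 6 = 144.

144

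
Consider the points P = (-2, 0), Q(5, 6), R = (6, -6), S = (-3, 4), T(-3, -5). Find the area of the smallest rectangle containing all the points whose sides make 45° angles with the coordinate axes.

In coordinates u = x + y, v = x − y the rectangle is axis-aligned; the map (x,y)→(u,v) scales areas by 2.
u-values: -2, 11, 0, 1, -8; range = 11 − (-8) = 19.
v-values: -2, -1, 12, -7, 2; range = 12 − (-7) = 19.
Area = (19 × 19) / 2 = 180.5.

180.5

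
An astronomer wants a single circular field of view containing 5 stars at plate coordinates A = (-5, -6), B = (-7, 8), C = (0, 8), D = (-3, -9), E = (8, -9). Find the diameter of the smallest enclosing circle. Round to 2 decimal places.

22.67

The farthest pair is B–E with squared distance 514. The circle on this segment as diameter has centre (0.5, -0.5) and r² = 514/4 = 128.5.
Check A: distance² to centre = 60.5 ≤ 128.5, so it lies inside.
All remaining points lie in this disk, and no smaller disk contains both endpoints, so this is the minimum enclosing circle.
Diameter = 2r = 2√(128.5) ≈ 22.67.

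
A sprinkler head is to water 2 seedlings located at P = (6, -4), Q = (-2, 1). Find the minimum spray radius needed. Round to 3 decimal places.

The smallest circle enclosing two points has them as diameter endpoints.
Centre = midpoint = (2, -1.5); r² = |PQ|²/4 = 89/4 = 22.25.
r = √(22.25) ≈ 4.717.

4.717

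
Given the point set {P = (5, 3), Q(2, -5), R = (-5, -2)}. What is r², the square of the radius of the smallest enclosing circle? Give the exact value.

Side lengths²: PQ² = 73, PR² = 125, QR² = 58.
Since PR² = 125 < 73 + 58 = 131, the triangle is acute, so the smallest enclosing circle is the circumcircle.
Circumcentre = (3/26, 7/26), r² = 10585/338.

10585/338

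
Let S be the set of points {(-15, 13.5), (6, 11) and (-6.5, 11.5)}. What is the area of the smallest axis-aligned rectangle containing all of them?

52.5

x ranges over [-15, 6], width 21.
y ranges over [11, 13.5], height 2.5.
Area = 21 × 2.5 = 52.5.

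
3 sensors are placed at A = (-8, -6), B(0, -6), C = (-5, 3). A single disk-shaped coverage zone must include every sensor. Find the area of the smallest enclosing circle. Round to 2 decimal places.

Side lengths²: AB² = 64, AC² = 90, BC² = 106.
Since BC² = 106 < 90 + 64 = 154, the triangle is acute, so the smallest enclosing circle is the circumcircle.
Circumcentre = (-4, -7/3), r² = 265/9.
Area = π·r² = π·265/9 ≈ 92.50.

92.50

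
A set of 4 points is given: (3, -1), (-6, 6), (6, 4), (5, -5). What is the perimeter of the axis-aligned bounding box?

46

Width = max x − min x = 6 − (-6) = 12.
Height = max y − min y = 6 − (-5) = 11.
Perimeter = 2(12 + 11) = 46.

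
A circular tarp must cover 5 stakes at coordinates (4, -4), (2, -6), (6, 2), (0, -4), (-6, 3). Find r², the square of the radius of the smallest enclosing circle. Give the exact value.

42.05

The minimum enclosing circle is determined by three boundary points: (2, -6), (6, 2), (-6, 3).
Their circumcentre is (-0.2, 0.1) with r² = 42.05.
The farthest remaining point (4, -4) is at distance² 34.45 ≤ 42.05.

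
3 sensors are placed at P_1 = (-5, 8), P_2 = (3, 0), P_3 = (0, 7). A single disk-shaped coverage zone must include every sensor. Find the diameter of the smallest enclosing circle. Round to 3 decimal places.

Side lengths²: P_1P_2² = 128, P_1P_3² = 26, P_2P_3² = 58.
Since P_1P_2² = 128 ≥ 58 + 26 = 84, the angle opposite P_1P_2 is not acute, so the smallest enclosing circle has P_1P_2 as diameter.
Centre = midpoint of P_1P_2 = (-1, 4), r² = 128/4 = 32.
Diameter = 2r = 2√32 ≈ 11.314.

11.314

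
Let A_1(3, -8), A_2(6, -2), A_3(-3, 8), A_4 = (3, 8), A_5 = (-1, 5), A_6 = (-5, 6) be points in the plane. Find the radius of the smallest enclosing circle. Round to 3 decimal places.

8.544

A smallest enclosing disk is always determined by at most three of the input points on its boundary.
The farthest pair is A_1–A_3 with squared distance 292. The circle on this segment as diameter has centre (0, 0) and r² = 292/4 = 73.
Check A_2: distance² to centre = 40 ≤ 73, so it lies inside.
All remaining points lie in this disk, and no smaller disk contains both endpoints, so this is the minimum enclosing circle.
r = √73 ≈ 8.544.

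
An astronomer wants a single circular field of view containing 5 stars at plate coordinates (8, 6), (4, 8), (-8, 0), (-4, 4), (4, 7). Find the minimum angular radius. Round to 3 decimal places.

8.544

The minimum enclosing circle of a finite set is fixed by two of the points (as a diameter) or three (as a circumcircle).
The farthest pair is (8, 6)–(-8, 0) with squared distance 292. The circle on this segment as diameter has centre (0, 3) and r² = 292/4 = 73.
Check (4, 8): distance² to centre = 41 ≤ 73, so it lies inside.
All remaining points lie in this disk, and no smaller disk contains both endpoints, so this is the minimum enclosing circle.
r = √73 ≈ 8.544.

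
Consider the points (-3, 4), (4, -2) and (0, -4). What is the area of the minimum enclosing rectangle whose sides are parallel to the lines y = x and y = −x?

39

In coordinates u = x + y, v = x − y the rectangle is axis-aligned; the map (x,y)→(u,v) scales areas by 2.
u-values: 1, 2, -4; range = 2 − (-4) = 6.
v-values: -7, 6, 4; range = 6 − (-7) = 13.
Area = (6 × 13) / 2 = 39.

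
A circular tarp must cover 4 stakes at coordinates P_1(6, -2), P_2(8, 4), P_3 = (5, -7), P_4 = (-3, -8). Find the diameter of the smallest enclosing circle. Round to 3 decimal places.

16.279

A smallest enclosing disk is always determined by at most three of the input points on its boundary.
The farthest pair is P_2–P_4 with squared distance 265. The circle on this segment as diameter has centre (2.5, -2) and r² = 265/4 = 66.25.
Check P_1: distance² to centre = 12.25 ≤ 66.25, so it lies inside.
All remaining points lie in this disk, and no smaller disk contains both endpoints, so this is the minimum enclosing circle.
Diameter = 2r = 2√(66.25) ≈ 16.279.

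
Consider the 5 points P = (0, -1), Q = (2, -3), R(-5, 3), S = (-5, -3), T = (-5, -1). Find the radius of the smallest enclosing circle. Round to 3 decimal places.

4.610

The minimum enclosing circle of a finite set is fixed by two of the points (as a diameter) or three (as a circumcircle).
The farthest pair is Q–R with squared distance 85. The circle on this segment as diameter has centre (-1.5, 0) and r² = 85/4 = 21.25.
Check P: distance² to centre = 3.25 ≤ 21.25, so it lies inside.
All remaining points lie in this disk, and no smaller disk contains both endpoints, so this is the minimum enclosing circle.
r = √(21.25) ≈ 4.610.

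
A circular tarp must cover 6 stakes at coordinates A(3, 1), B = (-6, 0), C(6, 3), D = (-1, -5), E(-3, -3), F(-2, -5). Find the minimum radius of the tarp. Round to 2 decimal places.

6.22

The minimum enclosing circle is determined by three boundary points: B, C, F.
Their circumcentre is (1/6, 5/6) with r² = 697/18.
The farthest remaining point D is at distance² 637/18 ≤ 697/18.
r = √(697/18) ≈ 6.22.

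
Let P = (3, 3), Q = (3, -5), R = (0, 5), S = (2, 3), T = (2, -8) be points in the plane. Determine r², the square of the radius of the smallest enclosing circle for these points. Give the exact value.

By Welzl's lemma the MEC is supported by two points (diametrically opposite) or three points (on a circumcircle).
The farthest pair is R–T with squared distance 173. The circle on this segment as diameter has centre (1, -1.5) and r² = 173/4 = 43.25.
Check P: distance² to centre = 24.25 ≤ 43.25, so it lies inside.
All remaining points lie in this disk, and no smaller disk contains both endpoints, so this is the minimum enclosing circle.

43.25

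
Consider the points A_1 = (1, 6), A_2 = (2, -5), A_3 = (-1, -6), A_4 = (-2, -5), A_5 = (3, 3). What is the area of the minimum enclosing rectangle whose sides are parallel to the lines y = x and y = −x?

In coordinates u = x + y, v = x − y the rectangle is axis-aligned; the map (x,y)→(u,v) scales areas by 2.
u-values: 7, -3, -7, -7, 6; range = 7 − (-7) = 14.
v-values: -5, 7, 5, 3, 0; range = 7 − (-5) = 12.
Area = (14 × 12) / 2 = 84.

84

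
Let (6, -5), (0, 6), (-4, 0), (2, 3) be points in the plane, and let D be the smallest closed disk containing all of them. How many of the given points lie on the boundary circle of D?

A smallest enclosing disk is always determined by at most three of the input points on its boundary.
The minimum enclosing circle is determined by three boundary points: (6, -5), (0, 6), (-4, 0).
Their circumcentre is (2.3125, 0.125) with r² = 39.86328125.
The farthest remaining point (2, 3) is at distance² 8.36328125 ≤ 39.86328125.
The points at distance exactly r from the centre are (6, -5), (0, 6), (-4, 0) — 3 points.

3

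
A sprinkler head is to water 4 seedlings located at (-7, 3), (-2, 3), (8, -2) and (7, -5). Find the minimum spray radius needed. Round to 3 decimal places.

A smallest enclosing disk is always determined by at most three of the input points on its boundary.
The farthest pair is (-7, 3)–(7, -5) with squared distance 260. The circle on this segment as diameter has centre (0, -1) and r² = 260/4 = 65.
Check (-2, 3): distance² to centre = 20 ≤ 65, so it lies inside.
All remaining points lie in this disk, and no smaller disk contains both endpoints, so this is the minimum enclosing circle.
r = √65 ≈ 8.062.

8.062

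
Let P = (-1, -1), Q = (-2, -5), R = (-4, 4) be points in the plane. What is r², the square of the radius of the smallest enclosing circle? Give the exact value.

Side lengths²: PQ² = 17, PR² = 34, QR² = 85.
Since QR² = 85 ≥ 34 + 17 = 51, the angle opposite QR is not acute, so the smallest enclosing circle has QR as diameter.
Centre = midpoint of QR = (-3, -0.5), r² = 85/4 = 21.25.

21.25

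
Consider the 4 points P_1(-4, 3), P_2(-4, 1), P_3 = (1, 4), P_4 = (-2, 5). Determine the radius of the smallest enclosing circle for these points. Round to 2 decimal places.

2.92

By Welzl's lemma the MEC is supported by two points (diametrically opposite) or three points (on a circumcircle).
The farthest pair is P_2–P_3 with squared distance 34. The circle on this segment as diameter has centre (-1.5, 2.5) and r² = 34/4 = 8.5.
Check P_1: distance² to centre = 6.5 ≤ 8.5, so it lies inside.
All remaining points lie in this disk, and no smaller disk contains both endpoints, so this is the minimum enclosing circle.
r = √(8.5) ≈ 2.92.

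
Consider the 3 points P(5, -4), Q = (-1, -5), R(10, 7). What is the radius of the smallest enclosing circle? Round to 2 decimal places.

Side lengths²: PQ² = 37, PR² = 146, QR² = 265.
Since QR² = 265 ≥ 146 + 37 = 183, the angle opposite QR is not acute, so the smallest enclosing circle has QR as diameter.
Centre = midpoint of QR = (4.5, 1), r² = 265/4 = 66.25.
r = √(66.25) ≈ 8.14.

8.14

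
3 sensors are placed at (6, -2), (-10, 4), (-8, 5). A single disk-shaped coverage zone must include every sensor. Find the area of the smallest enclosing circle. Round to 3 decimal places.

Call the three points A, B, C in the order given.
Side lengths²: AB² = 292, AC² = 245, BC² = 5.
Since AB² = 292 ≥ 245 + 5 = 250, the angle opposite AB is not acute, so the smallest enclosing circle has AB as diameter.
Centre = midpoint of AB = (-2, 1), r² = 292/4 = 73.
Area = π·r² = π·73 ≈ 229.336.

229.336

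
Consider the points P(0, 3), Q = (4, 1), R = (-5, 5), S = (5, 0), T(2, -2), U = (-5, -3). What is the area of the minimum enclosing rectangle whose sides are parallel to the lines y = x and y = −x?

In coordinates u = x + y, v = x − y the rectangle is axis-aligned; the map (x,y)→(u,v) scales areas by 2.
u-values: 3, 5, 0, 5, 0, -8; range = 5 − (-8) = 13.
v-values: -3, 3, -10, 5, 4, -2; range = 5 − (-10) = 15.
Area = (13 × 15) / 2 = 97.5.

97.5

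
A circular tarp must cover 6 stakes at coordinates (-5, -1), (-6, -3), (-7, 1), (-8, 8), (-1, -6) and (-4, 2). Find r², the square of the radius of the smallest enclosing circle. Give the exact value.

By Welzl's lemma the MEC is supported by two points (diametrically opposite) or three points (on a circumcircle).
The farthest pair is (-8, 8)–(-1, -6) with squared distance 245. The circle on this segment as diameter has centre (-4.5, 1) and r² = 245/4 = 61.25.
Check (-5, -1): distance² to centre = 4.25 ≤ 61.25, so it lies inside.
All remaining points lie in this disk, and no smaller disk contains both endpoints, so this is the minimum enclosing circle.

61.25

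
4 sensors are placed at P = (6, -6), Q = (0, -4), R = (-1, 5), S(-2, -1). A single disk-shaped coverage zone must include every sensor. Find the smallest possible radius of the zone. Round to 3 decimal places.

By Welzl's lemma the MEC is supported by two points (diametrically opposite) or three points (on a circumcircle).
The farthest pair is P–R with squared distance 170. The circle on this segment as diameter has centre (2.5, -0.5) and r² = 170/4 = 42.5.
Check Q: distance² to centre = 18.5 ≤ 42.5, so it lies inside.
All remaining points lie in this disk, and no smaller disk contains both endpoints, so this is the minimum enclosing circle.
r = √(42.5) ≈ 6.519.

6.519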